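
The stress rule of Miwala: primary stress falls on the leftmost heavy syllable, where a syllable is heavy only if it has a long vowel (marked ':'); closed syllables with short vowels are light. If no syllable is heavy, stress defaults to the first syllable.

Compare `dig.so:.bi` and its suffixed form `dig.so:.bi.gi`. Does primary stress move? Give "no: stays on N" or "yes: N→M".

no: stays on 2

Base `dig.so:.bi` (3 syllables):
  Weights: 1 dig L, 2 so: H, 3 bi L.
  Heavy syllables in the domain: 2. The leftmost is syllable 2 (so:).
  → primary stress on syllable 2.
Suffixed `dig.so:.bi.gi` (4 syllables):
  Weights: 1 dig L, 2 so: H, 3 bi L, 4 gi L.
  Heavy syllables in the domain: 2. The leftmost is syllable 2 (so:).
  → primary stress on syllable 2.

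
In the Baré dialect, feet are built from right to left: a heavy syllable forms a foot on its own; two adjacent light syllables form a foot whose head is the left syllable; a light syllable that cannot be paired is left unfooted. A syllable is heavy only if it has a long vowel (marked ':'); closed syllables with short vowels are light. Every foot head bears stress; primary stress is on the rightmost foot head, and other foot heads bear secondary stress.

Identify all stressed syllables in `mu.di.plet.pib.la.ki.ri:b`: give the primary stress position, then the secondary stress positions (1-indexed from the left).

Weights: 1 mu L, 2 di L, 3 plet L, 4 pib L, 5 la L, 6 ki L, 7 ri:b H.
Parse right to left (heavy = foot alone; LL = one foot; stranded L unfooted): (ˈmu.di) (ˈplet.pib) (ˈla.ki) (ˈri:b).
Foot heads: 1, 3, 5, 7.
Primary stress on the rightmost head = syllable 7.
Secondary stress on 1, 3, 5: ˌmu.di.ˌplet.pib.ˌla.ki.ˈri:b.

primary 7, secondary 1, 3, 5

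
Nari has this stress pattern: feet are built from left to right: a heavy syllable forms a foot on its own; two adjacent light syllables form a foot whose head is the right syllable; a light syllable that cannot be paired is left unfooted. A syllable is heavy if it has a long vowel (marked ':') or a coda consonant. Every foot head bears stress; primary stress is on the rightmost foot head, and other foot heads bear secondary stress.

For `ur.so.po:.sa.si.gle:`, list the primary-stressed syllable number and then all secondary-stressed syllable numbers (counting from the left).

primary 6, secondary 1, 3, 5

Weights: 1 ur H, 2 so L, 3 po: H, 4 sa L, 5 si L, 6 gle: H.
Parse left to right (heavy = foot alone; LL = one foot; stranded L unfooted): (ˈur) so (ˈpo:) (sa.ˈsi) (ˈgle:).
Foot heads: 1, 3, 5, 6.
Primary stress on the rightmost head = syllable 6.
Secondary stress on 1, 3, 5: ˌur.so.ˌpo:.sa.ˌsi.ˈgle:.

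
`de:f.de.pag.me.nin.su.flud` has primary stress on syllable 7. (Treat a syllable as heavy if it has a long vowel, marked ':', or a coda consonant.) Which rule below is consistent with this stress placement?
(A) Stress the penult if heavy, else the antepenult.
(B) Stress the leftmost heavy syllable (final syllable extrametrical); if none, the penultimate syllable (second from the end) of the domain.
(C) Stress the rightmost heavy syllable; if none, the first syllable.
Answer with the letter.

C

Rule A → syllable 5 (observed: 7).
Rule B → syllable 1 (observed: 7).
Rule C → syllable 7 ✓.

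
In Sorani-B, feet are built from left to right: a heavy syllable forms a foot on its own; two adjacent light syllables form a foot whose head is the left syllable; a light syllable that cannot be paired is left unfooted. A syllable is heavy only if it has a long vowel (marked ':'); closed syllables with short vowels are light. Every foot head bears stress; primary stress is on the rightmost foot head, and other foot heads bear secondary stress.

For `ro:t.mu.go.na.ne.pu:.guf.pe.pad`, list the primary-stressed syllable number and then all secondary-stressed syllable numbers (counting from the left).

Weights: 1 ro:t H, 2 mu L, 3 go L, 4 na L, 5 ne L, 6 pu: H, 7 guf L, 8 pe L, 9 pad L.
Parse left to right (heavy = foot alone; LL = one foot; stranded L unfooted): (ˈro:t) (ˈmu.go) (ˈna.ne) (ˈpu:) (ˈguf.pe) pad.
Foot heads: 1, 2, 4, 6, 7.
Primary stress on the rightmost head = syllable 7.
Secondary stress on 1, 2, 4, 6: ˌro:t.ˌmu.go.ˌna.ne.ˌpu:.ˈguf.pe.pad.

primary 7, secondary 1, 2, 4, 6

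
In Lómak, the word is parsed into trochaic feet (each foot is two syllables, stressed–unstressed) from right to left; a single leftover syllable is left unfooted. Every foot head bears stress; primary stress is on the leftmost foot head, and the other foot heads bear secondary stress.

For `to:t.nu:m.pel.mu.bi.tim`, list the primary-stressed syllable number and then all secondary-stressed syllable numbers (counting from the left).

Parse right to left into trochaic (ˈσσ) feet: (ˈto:t.nu:m) (ˈpel.mu) (ˈbi.tim).
Foot heads (stressed positions): 1, 3, 5.
End Rule Leftmost: primary stress on the leftmost head = syllable 1.
Secondary stress on 3, 5: ˈto:t.nu:m.ˌpel.mu.ˌbi.tim.

primary 1, secondary 3, 5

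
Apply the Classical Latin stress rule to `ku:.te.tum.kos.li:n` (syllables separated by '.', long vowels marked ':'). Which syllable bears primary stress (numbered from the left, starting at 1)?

Classical Latin: stress the penult if heavy (long vowel or closed), else the antepenult.
Weights: 3 tum H, 4 kos H, 5 li:n H.
The penult (syllable 4, kos) is heavy, so it takes stress.
Stress on syllable 4: ku:.te.tum.ˈkos.li:n.

4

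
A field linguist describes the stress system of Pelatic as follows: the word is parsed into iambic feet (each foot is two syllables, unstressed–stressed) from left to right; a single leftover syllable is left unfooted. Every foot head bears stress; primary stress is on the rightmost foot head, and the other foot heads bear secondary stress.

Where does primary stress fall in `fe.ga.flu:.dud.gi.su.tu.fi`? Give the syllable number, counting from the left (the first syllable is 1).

Parse left to right into iambic (σˈσ) feet: (fe.ˈga) (flu:.ˈdud) (gi.ˈsu) (tu.ˈfi).
Foot heads (stressed positions): 2, 4, 6, 8.
End Rule Rightmost: primary stress on the rightmost head = syllable 8.
Primary stress: syllable 8 → fe.ga.flu:.dud.gi.su.tu.ˈfi.

8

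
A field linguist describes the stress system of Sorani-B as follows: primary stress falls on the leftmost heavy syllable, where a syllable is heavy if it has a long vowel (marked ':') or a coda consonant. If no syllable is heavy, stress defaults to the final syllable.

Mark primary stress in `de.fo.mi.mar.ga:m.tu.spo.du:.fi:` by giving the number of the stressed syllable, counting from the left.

Weights: 1 de L, 2 fo L, 3 mi L, 4 mar H, 5 ga:m H, 6 tu L, 7 spo L, 8 du: H, 9 fi: H.
Heavy syllables in the domain: 4, 5, 8, 9. The leftmost is syllable 4 (mar).
Primary stress: syllable 4 → de.fo.mi.ˈmar.ga:m.tu.spo.du:.fi:.

4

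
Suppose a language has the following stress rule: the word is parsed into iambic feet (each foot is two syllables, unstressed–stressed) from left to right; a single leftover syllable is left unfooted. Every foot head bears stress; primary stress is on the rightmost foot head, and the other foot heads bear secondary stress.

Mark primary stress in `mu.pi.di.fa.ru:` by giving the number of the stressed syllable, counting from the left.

Parse left to right into iambic (σˈσ) feet: (mu.ˈpi) (di.ˈfa) ru:. Syllable 5 is left unfooted.
Foot heads (stressed positions): 2, 4.
End Rule Rightmost: primary stress on the rightmost head = syllable 4.
Primary stress: syllable 4 → mu.pi.di.ˈfa.ru:.

4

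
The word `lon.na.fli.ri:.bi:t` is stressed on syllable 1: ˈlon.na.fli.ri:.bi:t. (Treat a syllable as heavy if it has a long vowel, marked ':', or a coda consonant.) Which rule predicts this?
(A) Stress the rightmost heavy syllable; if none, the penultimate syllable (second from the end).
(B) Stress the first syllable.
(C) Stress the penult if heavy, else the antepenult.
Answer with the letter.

B

Rule A → syllable 5 (observed: 1).
Rule B → syllable 1 ✓.
Rule C → syllable 4 (observed: 1).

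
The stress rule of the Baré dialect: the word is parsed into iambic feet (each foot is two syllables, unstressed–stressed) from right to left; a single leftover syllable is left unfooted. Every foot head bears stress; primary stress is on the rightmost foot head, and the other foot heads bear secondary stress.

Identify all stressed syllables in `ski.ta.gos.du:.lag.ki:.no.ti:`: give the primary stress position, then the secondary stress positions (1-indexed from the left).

Parse right to left into iambic (σˈσ) feet: (ski.ˈta) (gos.ˈdu:) (lag.ˈki:) (no.ˈti:).
Foot heads (stressed positions): 2, 4, 6, 8.
End Rule Rightmost: primary stress on the rightmost head = syllable 8.
Secondary stress on 2, 4, 6: ski.ˌta.gos.ˌdu:.lag.ˌki:.no.ˈti:.

primary 8, secondary 2, 4, 6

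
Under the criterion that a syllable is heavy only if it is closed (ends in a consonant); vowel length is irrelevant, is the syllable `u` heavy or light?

`u`: short vowel, open (no coda). Open (no coda) → light.

light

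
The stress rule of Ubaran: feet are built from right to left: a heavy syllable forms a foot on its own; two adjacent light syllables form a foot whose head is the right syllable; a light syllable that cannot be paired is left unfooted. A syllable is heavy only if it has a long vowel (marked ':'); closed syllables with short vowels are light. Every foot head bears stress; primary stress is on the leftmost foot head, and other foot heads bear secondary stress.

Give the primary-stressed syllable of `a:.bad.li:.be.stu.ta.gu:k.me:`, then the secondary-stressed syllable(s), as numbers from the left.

primary 1, secondary 3, 6, 7, 8

Weights: 1 a: H, 2 bad L, 3 li: H, 4 be L, 5 stu L, 6 ta L, 7 gu:k H, 8 me: H.
Parse right to left (heavy = foot alone; LL = one foot; stranded L unfooted): (ˈa:) bad (ˈli:) be (stu.ˈta) (ˈgu:k) (ˈme:).
Foot heads: 1, 3, 6, 7, 8.
Primary stress on the leftmost head = syllable 1.
Secondary stress on 3, 6, 7, 8: ˈa:.bad.ˌli:.be.stu.ˌta.ˌgu:k.ˌme:.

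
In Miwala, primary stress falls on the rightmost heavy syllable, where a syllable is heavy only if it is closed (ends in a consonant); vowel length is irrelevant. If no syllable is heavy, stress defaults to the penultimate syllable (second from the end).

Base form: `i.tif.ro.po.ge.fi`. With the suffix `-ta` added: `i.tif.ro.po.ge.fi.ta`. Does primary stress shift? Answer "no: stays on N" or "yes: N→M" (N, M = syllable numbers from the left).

no: stays on 2

Base `i.tif.ro.po.ge.fi` (6 syllables):
  Weights: 1 i L, 2 tif H, 3 ro L, 4 po L, 5 ge L, 6 fi L.
  Heavy syllables in the domain: 2. The rightmost is syllable 2 (tif).
  → primary stress on syllable 2.
Suffixed `i.tif.ro.po.ge.fi.ta` (7 syllables):
  Weights: 1 i L, 2 tif H, 3 ro L, 4 po L, 5 ge L, 6 fi L, 7 ta L.
  Heavy syllables in the domain: 2. The rightmost is syllable 2 (tif).
  → primary stress on syllable 2.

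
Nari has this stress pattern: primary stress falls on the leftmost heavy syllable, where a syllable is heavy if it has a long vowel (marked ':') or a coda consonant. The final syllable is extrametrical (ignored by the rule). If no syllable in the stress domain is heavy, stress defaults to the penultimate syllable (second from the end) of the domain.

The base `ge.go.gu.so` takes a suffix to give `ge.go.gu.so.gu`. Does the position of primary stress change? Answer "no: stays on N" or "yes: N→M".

Base `ge.go.gu.so` (4 syllables):
  The final syllable (4, so) is extrametrical; the stress domain is syllables 1–3.
  Weights: 1 ge L, 2 go L, 3 gu L.
  No heavy syllable in the domain; default to the penultimate syllable (second from the end) of the domain = syllable 2.
  → primary stress on syllable 2.
Suffixed `ge.go.gu.so.gu` (5 syllables):
  The final syllable (5, gu) is extrametrical; the stress domain is syllables 1–4.
  Weights: 1 ge L, 2 go L, 3 gu L, 4 so L.
  No heavy syllable in the domain; default to the penultimate syllable (second from the end) of the domain = syllable 3.
  → primary stress on syllable 3.

yes: 2→3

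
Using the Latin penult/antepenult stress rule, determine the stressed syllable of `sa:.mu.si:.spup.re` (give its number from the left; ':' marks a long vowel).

4

Classical Latin: stress the penult if heavy (long vowel or closed), else the antepenult.
Weights: 3 si: H, 4 spup H, 5 re L.
The penult (syllable 4, spup) is heavy, so it takes stress.
Stress on syllable 4: sa:.mu.si:.ˈspup.re.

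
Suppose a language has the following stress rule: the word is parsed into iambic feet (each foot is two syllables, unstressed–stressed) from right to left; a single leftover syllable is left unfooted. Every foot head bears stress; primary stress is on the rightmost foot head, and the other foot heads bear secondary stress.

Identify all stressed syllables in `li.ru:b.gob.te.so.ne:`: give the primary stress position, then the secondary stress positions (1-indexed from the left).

Parse right to left into iambic (σˈσ) feet: (li.ˈru:b) (gob.ˈte) (so.ˈne:).
Foot heads (stressed positions): 2, 4, 6.
End Rule Rightmost: primary stress on the rightmost head = syllable 6.
Secondary stress on 2, 4: li.ˌru:b.gob.ˌte.so.ˈne:.

primary 6, secondary 2, 4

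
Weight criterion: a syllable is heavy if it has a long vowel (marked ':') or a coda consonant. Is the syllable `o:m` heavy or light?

`o:m`: long vowel, closed (coda /m/). Long vowel and closed → heavy.

heavy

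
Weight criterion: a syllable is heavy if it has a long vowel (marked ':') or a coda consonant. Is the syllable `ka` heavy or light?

light

`ka`: short vowel, open (no coda). Short vowel, open → light.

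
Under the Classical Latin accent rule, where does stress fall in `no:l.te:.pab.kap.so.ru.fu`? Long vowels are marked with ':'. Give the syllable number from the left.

Classical Latin: stress the penult if heavy (long vowel or closed), else the antepenult.
Weights: 5 so L, 6 ru L, 7 fu L.
The penult (syllable 6, ru) is light, so stress falls on the antepenult (syllable 5, so).
Stress on syllable 5: no:l.te:.pab.kap.ˈso.ru.fu.

5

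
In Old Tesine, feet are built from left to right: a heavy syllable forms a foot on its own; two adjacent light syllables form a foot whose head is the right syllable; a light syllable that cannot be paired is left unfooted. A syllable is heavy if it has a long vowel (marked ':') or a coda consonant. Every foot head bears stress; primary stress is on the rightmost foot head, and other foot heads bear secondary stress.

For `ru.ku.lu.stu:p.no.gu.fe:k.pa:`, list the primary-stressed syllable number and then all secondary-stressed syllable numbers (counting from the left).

primary 8, secondary 2, 4, 6, 7

Weights: 1 ru L, 2 ku L, 3 lu L, 4 stu:p H, 5 no L, 6 gu L, 7 fe:k H, 8 pa: H.
Parse left to right (heavy = foot alone; LL = one foot; stranded L unfooted): (ru.ˈku) lu (ˈstu:p) (no.ˈgu) (ˈfe:k) (ˈpa:).
Foot heads: 2, 4, 6, 7, 8.
Primary stress on the rightmost head = syllable 8.
Secondary stress on 2, 4, 6, 7: ru.ˌku.lu.ˌstu:p.no.ˌgu.ˌfe:k.ˈpa:.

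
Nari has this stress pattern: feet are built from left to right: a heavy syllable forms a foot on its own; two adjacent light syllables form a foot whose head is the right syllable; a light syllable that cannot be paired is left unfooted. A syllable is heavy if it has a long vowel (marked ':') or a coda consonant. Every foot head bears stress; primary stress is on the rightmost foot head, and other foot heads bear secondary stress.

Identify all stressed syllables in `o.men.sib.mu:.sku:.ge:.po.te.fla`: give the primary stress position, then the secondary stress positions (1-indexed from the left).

primary 8, secondary 2, 3, 4, 5, 6

Weights: 1 o L, 2 men H, 3 sib H, 4 mu: H, 5 sku: H, 6 ge: H, 7 po L, 8 te L, 9 fla L.
Parse left to right (heavy = foot alone; LL = one foot; stranded L unfooted): o (ˈmen) (ˈsib) (ˈmu:) (ˈsku:) (ˈge:) (po.ˈte) fla.
Foot heads: 2, 3, 4, 5, 6, 8.
Primary stress on the rightmost head = syllable 8.
Secondary stress on 2, 3, 4, 5, 6: o.ˌmen.ˌsib.ˌmu:.ˌsku:.ˌge:.po.ˈte.fla.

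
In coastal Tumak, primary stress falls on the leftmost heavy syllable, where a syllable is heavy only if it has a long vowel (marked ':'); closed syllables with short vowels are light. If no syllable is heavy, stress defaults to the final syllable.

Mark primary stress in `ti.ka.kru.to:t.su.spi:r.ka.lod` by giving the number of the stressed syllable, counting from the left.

4

Weights: 1 ti L, 2 ka L, 3 kru L, 4 to:t H, 5 su L, 6 spi:r H, 7 ka L, 8 lod L.
Heavy syllables in the domain: 4, 6. The leftmost is syllable 4 (to:t).
Primary stress: syllable 4 → ti.ka.kru.ˈto:t.su.spi:r.ka.lod.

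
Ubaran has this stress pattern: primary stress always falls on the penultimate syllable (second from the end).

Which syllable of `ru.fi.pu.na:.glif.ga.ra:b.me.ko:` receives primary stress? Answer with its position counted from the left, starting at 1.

8

The word has 9 syllables; the penultimate syllable (second from the end) is syllable 8 (me).
Primary stress: syllable 8 → ru.fi.pu.na:.glif.ga.ra:b.ˈme.ko:.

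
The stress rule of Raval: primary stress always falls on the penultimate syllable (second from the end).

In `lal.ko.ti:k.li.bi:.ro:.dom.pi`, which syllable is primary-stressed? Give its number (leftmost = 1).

7

The word has 8 syllables; the penultimate syllable (second from the end) is syllable 7 (dom).
Primary stress: syllable 7 → lal.ko.ti:k.li.bi:.ro:.ˈdom.pi.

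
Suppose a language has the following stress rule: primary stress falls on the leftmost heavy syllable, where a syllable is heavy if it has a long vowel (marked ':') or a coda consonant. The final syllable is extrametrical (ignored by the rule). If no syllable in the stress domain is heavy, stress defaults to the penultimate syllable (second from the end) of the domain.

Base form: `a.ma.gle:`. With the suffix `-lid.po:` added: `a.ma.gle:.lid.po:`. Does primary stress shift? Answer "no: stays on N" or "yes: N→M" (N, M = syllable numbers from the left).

Base `a.ma.gle:` (3 syllables):
  The final syllable (3, gle:) is extrametrical; the stress domain is syllables 1–2.
  Weights: 1 a L, 2 ma L.
  No heavy syllable in the domain; default to the penultimate syllable (second from the end) of the domain = syllable 1.
  → primary stress on syllable 1.
Suffixed `a.ma.gle:.lid.po:` (5 syllables):
  The final syllable (5, po:) is extrametrical; the stress domain is syllables 1–4.
  Weights: 1 a L, 2 ma L, 3 gle: H, 4 lid H.
  Heavy syllables in the domain: 3, 4. The leftmost is syllable 3 (gle:).
  → primary stress on syllable 3.

yes: 1→3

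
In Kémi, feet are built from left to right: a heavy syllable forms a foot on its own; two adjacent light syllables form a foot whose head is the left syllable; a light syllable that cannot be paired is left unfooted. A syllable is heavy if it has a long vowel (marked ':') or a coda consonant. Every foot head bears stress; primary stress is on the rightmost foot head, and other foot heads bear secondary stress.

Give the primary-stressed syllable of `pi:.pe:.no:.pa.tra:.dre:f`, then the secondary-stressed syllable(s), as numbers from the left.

primary 6, secondary 1, 2, 3, 5

Weights: 1 pi: H, 2 pe: H, 3 no: H, 4 pa L, 5 tra: H, 6 dre:f H.
Parse left to right (heavy = foot alone; LL = one foot; stranded L unfooted): (ˈpi:) (ˈpe:) (ˈno:) pa (ˈtra:) (ˈdre:f).
Foot heads: 1, 2, 3, 5, 6.
Primary stress on the rightmost head = syllable 6.
Secondary stress on 1, 2, 3, 5: ˌpi:.ˌpe:.ˌno:.pa.ˌtra:.ˈdre:f.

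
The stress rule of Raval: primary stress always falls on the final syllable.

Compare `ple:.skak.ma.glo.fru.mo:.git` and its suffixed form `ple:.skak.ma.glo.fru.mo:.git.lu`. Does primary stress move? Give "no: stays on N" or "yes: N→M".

Base `ple:.skak.ma.glo.fru.mo:.git` (7 syllables):
  The word has 7 syllables; the final syllable is syllable 7 (git).
  → primary stress on syllable 7.
Suffixed `ple:.skak.ma.glo.fru.mo:.git.lu` (8 syllables):
  The word has 8 syllables; the final syllable is syllable 8 (lu).
  → primary stress on syllable 8.

yes: 7→8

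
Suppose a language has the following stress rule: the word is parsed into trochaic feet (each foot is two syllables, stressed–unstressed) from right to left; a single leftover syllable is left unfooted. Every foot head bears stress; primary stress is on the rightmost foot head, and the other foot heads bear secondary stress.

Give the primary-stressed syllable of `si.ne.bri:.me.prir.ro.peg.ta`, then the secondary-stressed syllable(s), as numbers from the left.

Parse right to left into trochaic (ˈσσ) feet: (ˈsi.ne) (ˈbri:.me) (ˈprir.ro) (ˈpeg.ta).
Foot heads (stressed positions): 1, 3, 5, 7.
End Rule Rightmost: primary stress on the rightmost head = syllable 7.
Secondary stress on 1, 3, 5: ˌsi.ne.ˌbri:.me.ˌprir.ro.ˈpeg.ta.

primary 7, secondary 1, 3, 5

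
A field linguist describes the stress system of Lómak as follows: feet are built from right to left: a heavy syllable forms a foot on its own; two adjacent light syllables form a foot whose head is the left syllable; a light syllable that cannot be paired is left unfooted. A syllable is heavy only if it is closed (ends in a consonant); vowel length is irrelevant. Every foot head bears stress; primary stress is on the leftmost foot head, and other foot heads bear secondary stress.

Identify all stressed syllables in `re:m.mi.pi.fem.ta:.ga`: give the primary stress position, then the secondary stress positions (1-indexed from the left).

primary 1, secondary 2, 4, 5

Weights: 1 re:m H, 2 mi L, 3 pi L, 4 fem H, 5 ta: L, 6 ga L.
Parse right to left (heavy = foot alone; LL = one foot; stranded L unfooted): (ˈre:m) (ˈmi.pi) (ˈfem) (ˈta:.ga).
Foot heads: 1, 2, 4, 5.
Primary stress on the leftmost head = syllable 1.
Secondary stress on 2, 4, 5: ˈre:m.ˌmi.pi.ˌfem.ˌta:.ga.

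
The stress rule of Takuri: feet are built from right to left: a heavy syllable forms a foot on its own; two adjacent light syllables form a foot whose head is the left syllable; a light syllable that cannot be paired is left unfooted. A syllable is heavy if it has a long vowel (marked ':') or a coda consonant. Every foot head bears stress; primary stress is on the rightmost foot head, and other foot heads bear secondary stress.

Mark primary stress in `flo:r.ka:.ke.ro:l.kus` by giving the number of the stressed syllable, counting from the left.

5

Weights: 1 flo:r H, 2 ka: H, 3 ke L, 4 ro:l H, 5 kus H.
Parse right to left (heavy = foot alone; LL = one foot; stranded L unfooted): (ˈflo:r) (ˈka:) ke (ˈro:l) (ˈkus).
Foot heads: 1, 2, 4, 5.
Primary stress on the rightmost head = syllable 5.
Primary stress: syllable 5 → flo:r.ka:.ke.ro:l.ˈkus.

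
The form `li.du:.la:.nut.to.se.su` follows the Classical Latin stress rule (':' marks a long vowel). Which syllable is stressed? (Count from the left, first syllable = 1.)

5

Classical Latin: stress the penult if heavy (long vowel or closed), else the antepenult.
Weights: 5 to L, 6 se L, 7 su L.
The penult (syllable 6, se) is light, so stress falls on the antepenult (syllable 5, to).
Stress on syllable 5: li.du:.la:.nut.ˈto.se.su.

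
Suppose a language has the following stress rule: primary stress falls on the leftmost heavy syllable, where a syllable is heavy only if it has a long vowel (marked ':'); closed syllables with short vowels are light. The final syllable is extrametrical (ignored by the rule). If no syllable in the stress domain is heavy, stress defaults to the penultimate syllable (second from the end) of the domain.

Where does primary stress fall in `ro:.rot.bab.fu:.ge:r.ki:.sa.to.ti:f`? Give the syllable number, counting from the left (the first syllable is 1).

The final syllable (9, ti:f) is extrametrical; the stress domain is syllables 1–8.
Weights: 1 ro: H, 2 rot L, 3 bab L, 4 fu: H, 5 ge:r H, 6 ki: H, 7 sa L, 8 to L.
Heavy syllables in the domain: 1, 4, 5, 6. The leftmost is syllable 1 (ro:).
Primary stress: syllable 1 → ˈro:.rot.bab.fu:.ge:r.ki:.sa.to.ti:f.

1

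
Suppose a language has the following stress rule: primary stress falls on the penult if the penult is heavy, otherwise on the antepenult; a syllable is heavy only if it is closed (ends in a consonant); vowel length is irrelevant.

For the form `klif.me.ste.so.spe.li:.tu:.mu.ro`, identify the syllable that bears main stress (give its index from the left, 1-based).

Weights: 7 tu: L, 8 mu L, 9 ro L.
The penult (syllable 8, mu) is light, so stress falls on the antepenult (syllable 7, tu:).
Primary stress: syllable 7 → klif.me.ste.so.spe.li:.ˈtu:.mu.ro.

7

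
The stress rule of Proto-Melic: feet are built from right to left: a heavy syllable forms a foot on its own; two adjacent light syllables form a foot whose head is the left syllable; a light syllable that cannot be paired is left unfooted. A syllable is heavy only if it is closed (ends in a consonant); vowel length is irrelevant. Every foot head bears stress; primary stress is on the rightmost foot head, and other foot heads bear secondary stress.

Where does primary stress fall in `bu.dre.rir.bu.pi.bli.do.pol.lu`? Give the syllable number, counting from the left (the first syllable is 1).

8

Weights: 1 bu L, 2 dre L, 3 rir H, 4 bu L, 5 pi L, 6 bli L, 7 do L, 8 pol H, 9 lu L.
Parse right to left (heavy = foot alone; LL = one foot; stranded L unfooted): (ˈbu.dre) (ˈrir) (ˈbu.pi) (ˈbli.do) (ˈpol) lu.
Foot heads: 1, 3, 4, 6, 8.
Primary stress on the rightmost head = syllable 8.
Primary stress: syllable 8 → bu.dre.rir.bu.pi.bli.do.ˈpol.lu.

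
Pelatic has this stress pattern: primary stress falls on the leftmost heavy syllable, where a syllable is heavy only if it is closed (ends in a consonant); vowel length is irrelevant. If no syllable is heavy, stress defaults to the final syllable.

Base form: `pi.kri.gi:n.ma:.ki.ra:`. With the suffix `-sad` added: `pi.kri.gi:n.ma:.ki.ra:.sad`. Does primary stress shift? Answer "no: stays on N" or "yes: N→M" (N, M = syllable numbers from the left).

Base `pi.kri.gi:n.ma:.ki.ra:` (6 syllables):
  Weights: 1 pi L, 2 kri L, 3 gi:n H, 4 ma: L, 5 ki L, 6 ra: L.
  Heavy syllables in the domain: 3. The leftmost is syllable 3 (gi:n).
  → primary stress on syllable 3.
Suffixed `pi.kri.gi:n.ma:.ki.ra:.sad` (7 syllables):
  Weights: 1 pi L, 2 kri L, 3 gi:n H, 4 ma: L, 5 ki L, 6 ra: L, 7 sad H.
  Heavy syllables in the domain: 3, 7. The leftmost is syllable 3 (gi:n).
  → primary stress on syllable 3.

no: stays on 3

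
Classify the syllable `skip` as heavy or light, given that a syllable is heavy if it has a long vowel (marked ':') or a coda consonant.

`skip`: short vowel, closed (coda /p/). Closed → heavy.

heavy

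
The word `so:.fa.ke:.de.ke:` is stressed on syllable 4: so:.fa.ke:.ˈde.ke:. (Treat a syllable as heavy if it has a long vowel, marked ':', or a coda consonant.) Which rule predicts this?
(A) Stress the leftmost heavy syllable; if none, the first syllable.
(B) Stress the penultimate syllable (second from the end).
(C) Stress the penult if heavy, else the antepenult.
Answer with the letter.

Rule A → syllable 1 (observed: 4).
Rule B → syllable 4 ✓.
Rule C → syllable 3 (observed: 4).

B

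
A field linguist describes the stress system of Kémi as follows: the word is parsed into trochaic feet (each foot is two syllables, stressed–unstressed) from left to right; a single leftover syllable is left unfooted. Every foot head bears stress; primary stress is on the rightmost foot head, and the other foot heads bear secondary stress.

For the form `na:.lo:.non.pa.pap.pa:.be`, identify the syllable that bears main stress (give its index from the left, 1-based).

Parse left to right into trochaic (ˈσσ) feet: (ˈna:.lo:) (ˈnon.pa) (ˈpap.pa:) be. Syllable 7 is left unfooted.
Foot heads (stressed positions): 1, 3, 5.
End Rule Rightmost: primary stress on the rightmost head = syllable 5.
Primary stress: syllable 5 → na:.lo:.non.pa.ˈpap.pa:.be.

5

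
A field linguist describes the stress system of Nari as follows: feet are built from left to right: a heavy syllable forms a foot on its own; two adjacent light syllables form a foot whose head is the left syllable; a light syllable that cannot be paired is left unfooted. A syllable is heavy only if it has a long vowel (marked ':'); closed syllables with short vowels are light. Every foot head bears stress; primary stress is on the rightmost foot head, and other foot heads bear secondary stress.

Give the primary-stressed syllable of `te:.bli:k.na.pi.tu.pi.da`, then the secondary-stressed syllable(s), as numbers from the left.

primary 5, secondary 1, 2, 3

Weights: 1 te: H, 2 bli:k H, 3 na L, 4 pi L, 5 tu L, 6 pi L, 7 da L.
Parse left to right (heavy = foot alone; LL = one foot; stranded L unfooted): (ˈte:) (ˈbli:k) (ˈna.pi) (ˈtu.pi) da.
Foot heads: 1, 2, 3, 5.
Primary stress on the rightmost head = syllable 5.
Secondary stress on 1, 2, 3: ˌte:.ˌbli:k.ˌna.pi.ˈtu.pi.da.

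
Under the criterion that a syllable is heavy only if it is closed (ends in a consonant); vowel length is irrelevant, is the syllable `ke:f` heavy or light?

`ke:f`: long vowel, closed (coda /f/). Closed (coda /f/) → heavy.

heavy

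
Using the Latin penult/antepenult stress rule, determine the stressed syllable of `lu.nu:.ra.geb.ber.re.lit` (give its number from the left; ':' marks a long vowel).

5

Classical Latin: stress the penult if heavy (long vowel or closed), else the antepenult.
Weights: 5 ber H, 6 re L, 7 lit H.
The penult (syllable 6, re) is light, so stress falls on the antepenult (syllable 5, ber).
Stress on syllable 5: lu.nu:.ra.geb.ˈber.re.lit.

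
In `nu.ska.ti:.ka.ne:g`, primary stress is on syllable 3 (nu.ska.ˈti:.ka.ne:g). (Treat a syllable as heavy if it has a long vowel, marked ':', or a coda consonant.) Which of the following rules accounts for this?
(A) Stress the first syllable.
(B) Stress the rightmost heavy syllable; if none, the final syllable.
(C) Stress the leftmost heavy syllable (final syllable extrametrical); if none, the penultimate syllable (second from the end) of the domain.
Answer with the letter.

C

Rule A → syllable 1 (observed: 3).
Rule B → syllable 5 (observed: 3).
Rule C → syllable 3 ✓.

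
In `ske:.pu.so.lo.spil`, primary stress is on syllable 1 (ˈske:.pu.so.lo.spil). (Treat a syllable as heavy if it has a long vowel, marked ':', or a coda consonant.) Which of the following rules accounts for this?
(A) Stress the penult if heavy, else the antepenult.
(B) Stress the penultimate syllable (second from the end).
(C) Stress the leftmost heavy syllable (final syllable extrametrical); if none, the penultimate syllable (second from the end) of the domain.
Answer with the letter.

C

Rule A → syllable 3 (observed: 1).
Rule B → syllable 4 (observed: 1).
Rule C → syllable 1 ✓.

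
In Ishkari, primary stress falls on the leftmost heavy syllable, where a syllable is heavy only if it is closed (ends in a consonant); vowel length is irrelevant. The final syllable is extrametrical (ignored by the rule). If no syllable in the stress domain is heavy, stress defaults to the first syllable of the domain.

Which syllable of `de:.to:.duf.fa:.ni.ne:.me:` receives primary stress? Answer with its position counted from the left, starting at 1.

3

The final syllable (7, me:) is extrametrical; the stress domain is syllables 1–6.
Weights: 1 de: L, 2 to: L, 3 duf H, 4 fa: L, 5 ni L, 6 ne: L.
Heavy syllables in the domain: 3. The leftmost is syllable 3 (duf).
Primary stress: syllable 3 → de:.to:.ˈduf.fa:.ni.ne:.me:.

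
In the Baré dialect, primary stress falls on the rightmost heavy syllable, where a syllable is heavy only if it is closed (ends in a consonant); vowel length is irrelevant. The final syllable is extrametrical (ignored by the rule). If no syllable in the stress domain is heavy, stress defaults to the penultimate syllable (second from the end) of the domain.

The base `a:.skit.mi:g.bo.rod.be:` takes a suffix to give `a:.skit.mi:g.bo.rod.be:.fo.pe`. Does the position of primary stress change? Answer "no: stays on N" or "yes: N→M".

no: stays on 5

Base `a:.skit.mi:g.bo.rod.be:` (6 syllables):
  The final syllable (6, be:) is extrametrical; the stress domain is syllables 1–5.
  Weights: 1 a: L, 2 skit H, 3 mi:g H, 4 bo L, 5 rod H.
  Heavy syllables in the domain: 2, 3, 5. The rightmost is syllable 5 (rod).
  → primary stress on syllable 5.
Suffixed `a:.skit.mi:g.bo.rod.be:.fo.pe` (8 syllables):
  The final syllable (8, pe) is extrametrical; the stress domain is syllables 1–7.
  Weights: 1 a: L, 2 skit H, 3 mi:g H, 4 bo L, 5 rod H, 6 be: L, 7 fo L.
  Heavy syllables in the domain: 2, 3, 5. The rightmost is syllable 5 (rod).
  → primary stress on syllable 5.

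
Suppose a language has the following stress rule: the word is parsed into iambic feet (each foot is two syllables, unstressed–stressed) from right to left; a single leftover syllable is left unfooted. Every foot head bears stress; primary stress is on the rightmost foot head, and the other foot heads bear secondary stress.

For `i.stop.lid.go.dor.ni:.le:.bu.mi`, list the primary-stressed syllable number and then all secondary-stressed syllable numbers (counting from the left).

Parse right to left into iambic (σˈσ) feet: i (stop.ˈlid) (go.ˈdor) (ni:.ˈle:) (bu.ˈmi). Syllable 1 is left unfooted.
Foot heads (stressed positions): 3, 5, 7, 9.
End Rule Rightmost: primary stress on the rightmost head = syllable 9.
Secondary stress on 3, 5, 7: i.stop.ˌlid.go.ˌdor.ni:.ˌle:.bu.ˈmi.

primary 9, secondary 3, 5, 7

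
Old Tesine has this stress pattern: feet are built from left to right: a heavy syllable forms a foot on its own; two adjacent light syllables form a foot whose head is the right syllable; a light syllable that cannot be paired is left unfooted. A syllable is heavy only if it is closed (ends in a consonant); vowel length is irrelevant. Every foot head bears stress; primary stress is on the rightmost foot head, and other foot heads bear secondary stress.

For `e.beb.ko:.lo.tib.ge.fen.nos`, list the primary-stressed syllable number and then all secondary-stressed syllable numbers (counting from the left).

primary 8, secondary 2, 4, 5, 7

Weights: 1 e L, 2 beb H, 3 ko: L, 4 lo L, 5 tib H, 6 ge L, 7 fen H, 8 nos H.
Parse left to right (heavy = foot alone; LL = one foot; stranded L unfooted): e (ˈbeb) (ko:.ˈlo) (ˈtib) ge (ˈfen) (ˈnos).
Foot heads: 2, 4, 5, 7, 8.
Primary stress on the rightmost head = syllable 8.
Secondary stress on 2, 4, 5, 7: e.ˌbeb.ko:.ˌlo.ˌtib.ge.ˌfen.ˈnos.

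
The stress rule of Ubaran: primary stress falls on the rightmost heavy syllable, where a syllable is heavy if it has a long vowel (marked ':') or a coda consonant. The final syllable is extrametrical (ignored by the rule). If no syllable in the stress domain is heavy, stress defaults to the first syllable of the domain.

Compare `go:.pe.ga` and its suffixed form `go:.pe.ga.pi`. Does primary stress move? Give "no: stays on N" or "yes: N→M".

Base `go:.pe.ga` (3 syllables):
  The final syllable (3, ga) is extrametrical; the stress domain is syllables 1–2.
  Weights: 1 go: H, 2 pe L.
  Heavy syllables in the domain: 1. The rightmost is syllable 1 (go:).
  → primary stress on syllable 1.
Suffixed `go:.pe.ga.pi` (4 syllables):
  The final syllable (4, pi) is extrametrical; the stress domain is syllables 1–3.
  Weights: 1 go: H, 2 pe L, 3 ga L.
  Heavy syllables in the domain: 1. The rightmost is syllable 1 (go:).
  → primary stress on syllable 1.

no: stays on 1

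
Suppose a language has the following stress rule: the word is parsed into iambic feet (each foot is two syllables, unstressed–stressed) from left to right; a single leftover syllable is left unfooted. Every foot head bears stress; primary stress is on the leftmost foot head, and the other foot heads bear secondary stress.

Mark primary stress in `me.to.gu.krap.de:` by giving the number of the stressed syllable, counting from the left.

Parse left to right into iambic (σˈσ) feet: (me.ˈto) (gu.ˈkrap) de:. Syllable 5 is left unfooted.
Foot heads (stressed positions): 2, 4.
End Rule Leftmost: primary stress on the leftmost head = syllable 2.
Primary stress: syllable 2 → me.ˈto.gu.krap.de:.

2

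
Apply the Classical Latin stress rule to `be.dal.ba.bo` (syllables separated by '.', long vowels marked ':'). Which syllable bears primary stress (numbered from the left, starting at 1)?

2

Classical Latin: stress the penult if heavy (long vowel or closed), else the antepenult.
Weights: 2 dal H, 3 ba L, 4 bo L.
The penult (syllable 3, ba) is light, so stress falls on the antepenult (syllable 2, dal).
Stress on syllable 2: be.ˈdal.ba.bo.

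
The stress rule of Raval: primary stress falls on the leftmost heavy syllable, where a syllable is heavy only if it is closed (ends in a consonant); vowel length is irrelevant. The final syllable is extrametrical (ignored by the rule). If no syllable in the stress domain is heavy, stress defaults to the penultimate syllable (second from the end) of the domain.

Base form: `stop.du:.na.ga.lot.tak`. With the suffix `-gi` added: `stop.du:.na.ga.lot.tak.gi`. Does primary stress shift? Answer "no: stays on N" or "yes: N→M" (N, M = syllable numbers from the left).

Base `stop.du:.na.ga.lot.tak` (6 syllables):
  The final syllable (6, tak) is extrametrical; the stress domain is syllables 1–5.
  Weights: 1 stop H, 2 du: L, 3 na L, 4 ga L, 5 lot H.
  Heavy syllables in the domain: 1, 5. The leftmost is syllable 1 (stop).
  → primary stress on syllable 1.
Suffixed `stop.du:.na.ga.lot.tak.gi` (7 syllables):
  The final syllable (7, gi) is extrametrical; the stress domain is syllables 1–6.
  Weights: 1 stop H, 2 du: L, 3 na L, 4 ga L, 5 lot H, 6 tak H.
  Heavy syllables in the domain: 1, 5, 6. The leftmost is syllable 1 (stop).
  → primary stress on syllable 1.

no: stays on 1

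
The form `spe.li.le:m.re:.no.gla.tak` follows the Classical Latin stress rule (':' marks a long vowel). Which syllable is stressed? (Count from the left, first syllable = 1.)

Classical Latin: stress the penult if heavy (long vowel or closed), else the antepenult.
Weights: 5 no L, 6 gla L, 7 tak H.
The penult (syllable 6, gla) is light, so stress falls on the antepenult (syllable 5, no).
Stress on syllable 5: spe.li.le:m.re:.ˈno.gla.tak.

5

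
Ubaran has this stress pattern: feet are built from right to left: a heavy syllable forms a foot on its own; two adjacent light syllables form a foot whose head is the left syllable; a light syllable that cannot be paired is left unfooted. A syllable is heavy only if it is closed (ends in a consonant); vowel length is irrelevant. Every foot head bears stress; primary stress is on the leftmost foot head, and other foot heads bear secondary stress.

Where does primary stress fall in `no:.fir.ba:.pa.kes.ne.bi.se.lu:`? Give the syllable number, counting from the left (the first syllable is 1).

2

Weights: 1 no: L, 2 fir H, 3 ba: L, 4 pa L, 5 kes H, 6 ne L, 7 bi L, 8 se L, 9 lu: L.
Parse right to left (heavy = foot alone; LL = one foot; stranded L unfooted): no: (ˈfir) (ˈba:.pa) (ˈkes) (ˈne.bi) (ˈse.lu:).
Foot heads: 2, 3, 5, 6, 8.
Primary stress on the leftmost head = syllable 2.
Primary stress: syllable 2 → no:.ˈfir.ba:.pa.kes.ne.bi.se.lu:.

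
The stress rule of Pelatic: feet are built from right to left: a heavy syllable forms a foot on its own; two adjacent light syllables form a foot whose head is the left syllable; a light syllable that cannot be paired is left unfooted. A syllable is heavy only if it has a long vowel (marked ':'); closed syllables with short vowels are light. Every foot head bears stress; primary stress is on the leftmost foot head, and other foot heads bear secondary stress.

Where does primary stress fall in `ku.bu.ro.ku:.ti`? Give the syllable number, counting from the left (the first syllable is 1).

2

Weights: 1 ku L, 2 bu L, 3 ro L, 4 ku: H, 5 ti L.
Parse right to left (heavy = foot alone; LL = one foot; stranded L unfooted): ku (ˈbu.ro) (ˈku:) ti.
Foot heads: 2, 4.
Primary stress on the leftmost head = syllable 2.
Primary stress: syllable 2 → ku.ˈbu.ro.ku:.ti.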